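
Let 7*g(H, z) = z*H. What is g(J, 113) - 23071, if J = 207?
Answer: -138106/7 ≈ -19729.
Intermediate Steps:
g(H, z) = H*z/7 (g(H, z) = (z*H)/7 = (H*z)/7 = H*z/7)
g(J, 113) - 23071 = (⅐)*207*113 - 23071 = 23391/7 - 23071 = -138106/7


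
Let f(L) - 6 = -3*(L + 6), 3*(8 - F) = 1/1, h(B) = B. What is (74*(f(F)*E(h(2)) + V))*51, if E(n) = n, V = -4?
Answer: -279276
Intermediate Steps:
F = 23/3 (F = 8 - ⅓/1 = 8 - ⅓*1 = 8 - ⅓ = 23/3 ≈ 7.6667)
f(L) = -12 - 3*L (f(L) = 6 - 3*(L + 6) = 6 - 3*(6 + L) = 6 + (-18 - 3*L) = -12 - 3*L)
(74*(f(F)*E(h(2)) + V))*51 = (74*((-12 - 3*23/3)*2 - 4))*51 = (74*((-12 - 23)*2 - 4))*51 = (74*(-35*2 - 4))*51 = (74*(-70 - 4))*51 = (74*(-74))*51 = -5476*51 = -279276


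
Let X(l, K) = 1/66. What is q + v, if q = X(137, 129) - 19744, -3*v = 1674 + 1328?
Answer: -1369147/66 ≈ -20745.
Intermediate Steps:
X(l, K) = 1/66
v = -3002/3 (v = -(1674 + 1328)/3 = -⅓*3002 = -3002/3 ≈ -1000.7)
q = -1303103/66 (q = 1/66 - 19744 = -1303103/66 ≈ -19744.)
q + v = -1303103/66 - 3002/3 = -1369147/66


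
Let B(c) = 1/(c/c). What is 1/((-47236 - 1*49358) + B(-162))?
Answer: -1/96593 ≈ -1.0353e-5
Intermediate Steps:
B(c) = 1 (B(c) = 1/1 = 1)
1/((-47236 - 1*49358) + B(-162)) = 1/((-47236 - 1*49358) + 1) = 1/((-47236 - 49358) + 1) = 1/(-96594 + 1) = 1/(-96593) = -1/96593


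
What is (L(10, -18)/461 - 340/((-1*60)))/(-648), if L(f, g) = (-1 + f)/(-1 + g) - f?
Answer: -74153/8513748 ≈ -0.0087098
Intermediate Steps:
L(f, g) = -f + (-1 + f)/(-1 + g) (L(f, g) = (-1 + f)/(-1 + g) - f = -f + (-1 + f)/(-1 + g))
(L(10, -18)/461 - 340/((-1*60)))/(-648) = (((-1 + 2*10 - 1*10*(-18))/(-1 - 18))/461 - 340/((-1*60)))/(-648) = (((-1 + 20 + 180)/(-19))*(1/461) - 340/(-60))*(-1/648) = (-1/19*199*(1/461) - 340*(-1/60))*(-1/648) = (-199/19*1/461 + 17/3)*(-1/648) = (-199/8759 + 17/3)*(-1/648) = (148306/26277)*(-1/648) = -74153/8513748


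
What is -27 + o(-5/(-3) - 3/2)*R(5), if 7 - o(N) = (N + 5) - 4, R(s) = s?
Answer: 13/6 ≈ 2.1667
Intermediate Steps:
o(N) = 6 - N (o(N) = 7 - ((N + 5) - 4) = 7 - ((5 + N) - 4) = 7 - (1 + N) = 7 + (-1 - N) = 6 - N)
-27 + o(-5/(-3) - 3/2)*R(5) = -27 + (6 - (-5/(-3) - 3/2))*5 = -27 + (6 - (-5*(-1/3) - 3*1/2))*5 = -27 + (6 - (5/3 - 3/2))*5 = -27 + (6 - 1*1/6)*5 = -27 + (6 - 1/6)*5 = -27 + (35/6)*5 = -27 + 175/6 = 13/6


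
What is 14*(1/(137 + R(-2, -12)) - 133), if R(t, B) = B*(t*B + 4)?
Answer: -370552/199 ≈ -1862.1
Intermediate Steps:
R(t, B) = B*(4 + B*t) (R(t, B) = B*(B*t + 4) = B*(4 + B*t))
14*(1/(137 + R(-2, -12)) - 133) = 14*(1/(137 - 12*(4 - 12*(-2))) - 133) = 14*(1/(137 - 12*(4 + 24)) - 133) = 14*(1/(137 - 12*28) - 133) = 14*(1/(137 - 336) - 133) = 14*(1/(-199) - 133) = 14*(-1/199 - 133) = 14*(-26468/199) = -370552/199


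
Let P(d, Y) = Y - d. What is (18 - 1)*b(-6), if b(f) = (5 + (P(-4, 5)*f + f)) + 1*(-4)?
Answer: -1003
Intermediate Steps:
b(f) = 1 + 10*f (b(f) = (5 + ((5 - 1*(-4))*f + f)) + 1*(-4) = (5 + ((5 + 4)*f + f)) - 4 = (5 + (9*f + f)) - 4 = (5 + 10*f) - 4 = 1 + 10*f)
(18 - 1)*b(-6) = (18 - 1)*(1 + 10*(-6)) = 17*(1 - 60) = 17*(-59) = -1003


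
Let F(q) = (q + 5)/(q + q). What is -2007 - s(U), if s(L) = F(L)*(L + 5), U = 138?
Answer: -574381/276 ≈ -2081.1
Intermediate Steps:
F(q) = (5 + q)/(2*q) (F(q) = (5 + q)/((2*q)) = (5 + q)*(1/(2*q)) = (5 + q)/(2*q))
s(L) = (5 + L)²/(2*L) (s(L) = ((5 + L)/(2*L))*(L + 5) = ((5 + L)/(2*L))*(5 + L) = (5 + L)²/(2*L))
-2007 - s(U) = -2007 - (5 + 138)²/(2*138) = -2007 - 143²/(2*138) = -2007 - 20449/(2*138) = -2007 - 1*20449/276 = -2007 - 20449/276 = -574381/276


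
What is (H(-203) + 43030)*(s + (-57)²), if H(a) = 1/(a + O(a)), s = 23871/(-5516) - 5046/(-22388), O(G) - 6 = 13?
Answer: 27350905136568345/195884192 ≈ 1.3963e+8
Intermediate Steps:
O(G) = 19 (O(G) = 6 + 13 = 19)
s = -4367157/1064588 (s = 23871*(-1/5516) - 5046*(-1/22388) = -23871/5516 + 87/386 = -4367157/1064588 ≈ -4.1022)
H(a) = 1/(19 + a) (H(a) = 1/(a + 19) = 1/(19 + a))
(H(-203) + 43030)*(s + (-57)²) = (1/(19 - 203) + 43030)*(-4367157/1064588 + (-57)²) = (1/(-184) + 43030)*(-4367157/1064588 + 3249) = (-1/184 + 43030)*(3454479255/1064588) = (7917519/184)*(3454479255/1064588) = 27350905136568345/195884192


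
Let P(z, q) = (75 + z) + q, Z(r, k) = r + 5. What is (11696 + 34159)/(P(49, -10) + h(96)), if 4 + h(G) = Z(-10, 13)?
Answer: 3057/7 ≈ 436.71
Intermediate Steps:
Z(r, k) = 5 + r
h(G) = -9 (h(G) = -4 + (5 - 10) = -4 - 5 = -9)
P(z, q) = 75 + q + z
(11696 + 34159)/(P(49, -10) + h(96)) = (11696 + 34159)/((75 - 10 + 49) - 9) = 45855/(114 - 9) = 45855/105 = 45855*(1/105) = 3057/7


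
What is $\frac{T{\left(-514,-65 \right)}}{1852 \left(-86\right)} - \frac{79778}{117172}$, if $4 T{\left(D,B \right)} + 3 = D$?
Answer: $- \frac{12691257135}{18662218784} \approx -0.68005$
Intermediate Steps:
$T{\left(D,B \right)} = - \frac{3}{4} + \frac{D}{4}$
$\frac{T{\left(-514,-65 \right)}}{1852 \left(-86\right)} - \frac{79778}{117172} = \frac{- \frac{3}{4} + \frac{1}{4} \left(-514\right)}{1852 \left(-86\right)} - \frac{79778}{117172} = \frac{- \frac{3}{4} - \frac{257}{2}}{-159272} - \frac{39889}{58586} = \left(- \frac{517}{4}\right) \left(- \frac{1}{159272}\right) - \frac{39889}{58586} = \frac{517}{637088} - \frac{39889}{58586} = - \frac{12691257135}{18662218784}$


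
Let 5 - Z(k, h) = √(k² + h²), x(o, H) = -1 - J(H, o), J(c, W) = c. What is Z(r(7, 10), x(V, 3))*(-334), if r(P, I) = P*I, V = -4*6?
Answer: -1670 + 668*√1229 ≈ 21748.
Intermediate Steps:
V = -24
r(P, I) = I*P
x(o, H) = -1 - H
Z(k, h) = 5 - √(h² + k²) (Z(k, h) = 5 - √(k² + h²) = 5 - √(h² + k²))
Z(r(7, 10), x(V, 3))*(-334) = (5 - √((-1 - 1*3)² + (10*7)²))*(-334) = (5 - √((-1 - 3)² + 70²))*(-334) = (5 - √((-4)² + 4900))*(-334) = (5 - √(16 + 4900))*(-334) = (5 - √4916)*(-334) = (5 - 2*√1229)*(-334) = -1670 + 668*√1229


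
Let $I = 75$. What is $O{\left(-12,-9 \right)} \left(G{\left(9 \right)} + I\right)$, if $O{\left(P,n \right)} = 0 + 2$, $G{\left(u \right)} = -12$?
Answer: $126$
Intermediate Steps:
$O{\left(P,n \right)} = 2$
$O{\left(-12,-9 \right)} \left(G{\left(9 \right)} + I\right) = 2 \left(-12 + 75\right) = 2 \cdot 63 = 126$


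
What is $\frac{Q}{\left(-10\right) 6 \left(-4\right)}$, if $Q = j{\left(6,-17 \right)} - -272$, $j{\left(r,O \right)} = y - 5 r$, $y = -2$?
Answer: $1$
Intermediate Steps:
$j{\left(r,O \right)} = -2 - 5 r$
$Q = 240$ ($Q = \left(-2 - 30\right) - -272 = \left(-2 - 30\right) + 272 = -32 + 272 = 240$)
$\frac{Q}{\left(-10\right) 6 \left(-4\right)} = \frac{240}{\left(-10\right) 6 \left(-4\right)} = \frac{240}{\left(-60\right) \left(-4\right)} = \frac{240}{240} = 240 \cdot \frac{1}{240} = 1$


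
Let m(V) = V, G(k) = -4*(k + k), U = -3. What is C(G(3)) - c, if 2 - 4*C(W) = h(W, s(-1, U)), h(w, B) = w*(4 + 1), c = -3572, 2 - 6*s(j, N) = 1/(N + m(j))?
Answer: 7205/2 ≈ 3602.5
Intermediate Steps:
G(k) = -8*k
s(j, N) = ⅓ - 1/(6*(N + j))
h(w, B) = 5*w (h(w, B) = w*5 = 5*w)
C(W) = ½ - 5*W/4
C(G(3)) - c = (½ - (-10)*3) - 1*(-3572) = (½ - 5/4*(-24)) + 3572 = (½ + 30) + 3572 = 61/2 + 3572 = 7205/2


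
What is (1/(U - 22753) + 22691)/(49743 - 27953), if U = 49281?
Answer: 601946849/578045120 ≈ 1.0413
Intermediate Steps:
(1/(U - 22753) + 22691)/(49743 - 27953) = (1/(49281 - 22753) + 22691)/(49743 - 27953) = (1/26528 + 22691)/21790 = (1/26528 + 22691)*(1/21790) = (601946849/26528)*(1/21790) = 601946849/578045120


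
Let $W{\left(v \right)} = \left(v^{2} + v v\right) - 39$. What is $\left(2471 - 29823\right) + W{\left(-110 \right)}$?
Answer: $-3191$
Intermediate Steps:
$W{\left(v \right)} = -39 + 2 v^{2}$ ($W{\left(v \right)} = \left(v^{2} + v^{2}\right) - 39 = 2 v^{2} - 39 = -39 + 2 v^{2}$)
$\left(2471 - 29823\right) + W{\left(-110 \right)} = \left(2471 - 29823\right) - \left(39 - 2 \left(-110\right)^{2}\right) = -27352 + \left(-39 + 2 \cdot 12100\right) = -27352 + \left(-39 + 24200\right) = -27352 + 24161 = -3191$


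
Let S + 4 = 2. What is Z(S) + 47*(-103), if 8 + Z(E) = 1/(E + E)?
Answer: -19397/4 ≈ -4849.3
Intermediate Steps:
S = -2 (S = -4 + 2 = -2)
Z(E) = -8 + 1/(2*E) (Z(E) = -8 + 1/(E + E) = -8 + 1/(2*E))
Z(S) + 47*(-103) = (-8 + (½)/(-2)) + 47*(-103) = (-8 + (½)*(-½)) - 4841 = (-8 - ¼) - 4841 = -33/4 - 4841 = -19397/4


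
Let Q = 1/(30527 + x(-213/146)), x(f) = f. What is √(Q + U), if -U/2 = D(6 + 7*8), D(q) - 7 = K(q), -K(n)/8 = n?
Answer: 2*√4856365123943933/4456729 ≈ 31.273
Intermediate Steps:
K(n) = -8*n
Q = 146/4456729 (Q = 1/(30527 - 213/146) = 1/(4456729/146) = 146/4456729 ≈ 3.2759e-5)
D(q) = 7 - 8*q
U = 978 (U = -2*(7 - 8*(6 + 7*8)) = -2*(7 - 8*(6 + 56)) = -2*(7 - 8*62) = -2*(7 - 496) = -2*(-489) = 978)
√(Q + U) = √(146/4456729 + 978) = √(4358681108/4456729) = 2*√4856365123943933/4456729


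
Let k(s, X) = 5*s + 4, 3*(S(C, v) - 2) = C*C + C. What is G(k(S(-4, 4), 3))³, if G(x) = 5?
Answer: 125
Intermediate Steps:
S(C, v) = 2 + C/3 + C²/3 (S(C, v) = 2 + (C*C + C)/3 = 2 + (C² + C)/3 = 2 + (C + C²)/3 = 2 + (C/3 + C²/3) = 2 + C/3 + C²/3)
k(s, X) = 4 + 5*s
G(k(S(-4, 4), 3))³ = 5³ = 125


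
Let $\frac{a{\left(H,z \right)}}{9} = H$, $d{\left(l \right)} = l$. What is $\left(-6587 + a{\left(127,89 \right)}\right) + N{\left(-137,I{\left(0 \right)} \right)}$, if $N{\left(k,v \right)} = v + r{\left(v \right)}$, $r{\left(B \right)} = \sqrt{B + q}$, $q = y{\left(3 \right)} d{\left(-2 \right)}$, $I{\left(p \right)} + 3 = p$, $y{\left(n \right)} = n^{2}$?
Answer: $-5447 + i \sqrt{21} \approx -5447.0 + 4.5826 i$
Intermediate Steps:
$I{\left(p \right)} = -3 + p$
$a{\left(H,z \right)} = 9 H$
$q = -18$ ($q = 3^{2} \left(-2\right) = 9 \left(-2\right) = -18$)
$r{\left(B \right)} = \sqrt{-18 + B}$ ($r{\left(B \right)} = \sqrt{B - 18} = \sqrt{-18 + B}$)
$N{\left(k,v \right)} = v + \sqrt{-18 + v}$
$\left(-6587 + a{\left(127,89 \right)}\right) + N{\left(-137,I{\left(0 \right)} \right)} = \left(-6587 + 9 \cdot 127\right) + \left(\left(-3 + 0\right) + \sqrt{-18 + \left(-3 + 0\right)}\right) = \left(-6587 + 1143\right) - \left(3 - \sqrt{-18 - 3}\right) = -5444 - \left(3 - \sqrt{-21}\right) = -5444 - \left(3 - i \sqrt{21}\right) = -5447 + i \sqrt{21}$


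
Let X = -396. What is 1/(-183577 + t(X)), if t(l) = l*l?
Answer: -1/26761 ≈ -3.7368e-5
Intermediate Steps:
t(l) = l**2
1/(-183577 + t(X)) = 1/(-183577 + (-396)**2) = 1/(-183577 + 156816) = 1/(-26761) = -1/26761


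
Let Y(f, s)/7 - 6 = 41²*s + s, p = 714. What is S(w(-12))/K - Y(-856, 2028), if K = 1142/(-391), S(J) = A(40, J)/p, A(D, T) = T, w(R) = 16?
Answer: -286317668666/11991 ≈ -2.3878e+7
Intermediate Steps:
S(J) = J/714
Y(f, s) = 42 + 11774*s (Y(f, s) = 42 + 7*(41²*s + s) = 42 + 7*(1681*s + s) = 42 + 7*(1682*s) = 42 + 11774*s)
K = -1142/391 (K = 1142*(-1/391) = -1142/391 ≈ -2.9207)
S(w(-12))/K - Y(-856, 2028) = ((1/714)*16)/(-1142/391) - (42 + 11774*2028) = (8/357)*(-391/1142) - (42 + 23877672) = -92/11991 - 1*23877714 = -92/11991 - 23877714 = -286317668666/11991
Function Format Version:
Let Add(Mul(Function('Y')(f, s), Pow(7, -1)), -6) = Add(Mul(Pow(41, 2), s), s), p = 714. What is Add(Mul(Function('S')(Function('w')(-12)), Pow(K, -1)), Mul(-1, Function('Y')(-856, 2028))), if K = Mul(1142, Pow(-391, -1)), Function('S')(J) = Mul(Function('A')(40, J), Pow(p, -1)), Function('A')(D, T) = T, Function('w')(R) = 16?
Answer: Rational(-286317668666, 11991) ≈ -2.3878e+7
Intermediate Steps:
Function('S')(J) = Mul(Rational(1, 714), J) (Function('S')(J) = Mul(J, Pow(714, -1)) = Mul(J, Rational(1, 714)) = Mul(Rational(1, 714), J))
Function('Y')(f, s) = Add(42, Mul(11774, s)) (Function('Y')(f, s) = Add(42, Mul(7, Add(Mul(Pow(41, 2), s), s))) = Add(42, Mul(7, Add(Mul(1681, s), s))) = Add(42, Mul(7, Mul(1682, s))) = Add(42, Mul(11774, s)))
K = Rational(-1142, 391) (K = Mul(1142, Rational(-1, 391)) = Rational(-1142, 391) ≈ -2.9207)
Add(Mul(Function('S')(Function('w')(-12)), Pow(K, -1)), Mul(-1, Function('Y')(-856, 2028))) = Add(Mul(Mul(Rational(1, 714), 16), Pow(Rational(-1142, 391), -1)), Mul(-1, Add(42, Mul(11774, 2028)))) = Add(Mul(Rational(8, 357), Rational(-391, 1142)), Mul(-1, Add(42, 23877672))) = Add(Rational(-92, 11991), Mul(-1, 23877714)) = Add(Rational(-92, 11991), -23877714) = Rational(-286317668666, 11991)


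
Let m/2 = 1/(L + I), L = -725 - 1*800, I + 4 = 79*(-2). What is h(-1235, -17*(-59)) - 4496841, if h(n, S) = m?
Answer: -7586170769/1687 ≈ -4.4968e+6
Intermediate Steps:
I = -162 (I = -4 + 79*(-2) = -4 - 158 = -162)
L = -1525 (L = -725 - 800 = -1525)
m = -2/1687 (m = 2/(-1525 - 162) = 2/(-1687) = 2*(-1/1687) = -2/1687 ≈ -0.0011855)
h(n, S) = -2/1687
h(-1235, -17*(-59)) - 4496841 = -2/1687 - 4496841 = -7586170769/1687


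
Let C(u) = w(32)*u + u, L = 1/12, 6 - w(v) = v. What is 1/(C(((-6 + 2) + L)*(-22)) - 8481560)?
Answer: -6/50902285 ≈ -1.1787e-7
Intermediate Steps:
w(v) = 6 - v
L = 1/12 ≈ 0.083333
C(u) = -25*u (C(u) = (6 - 1*32)*u + u = (6 - 32)*u + u = -26*u + u = -25*u)
1/(C(((-6 + 2) + L)*(-22)) - 8481560) = 1/(-25*((-6 + 2) + 1/12)*(-22) - 8481560) = 1/(-25*(-4 + 1/12)*(-22) - 8481560) = 1/(-(-1175)*(-22)/12 - 8481560) = 1/(-25*517/6 - 8481560) = 1/(-12925/6 - 8481560) = 1/(-50902285/6) = -6/50902285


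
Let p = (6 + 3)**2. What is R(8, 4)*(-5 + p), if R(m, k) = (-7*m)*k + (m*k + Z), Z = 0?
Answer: -14592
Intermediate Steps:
R(m, k) = -6*k*m (R(m, k) = (-7*m)*k + (m*k + 0) = -7*k*m + (k*m + 0) = -7*k*m + k*m = -6*k*m)
p = 81 (p = 9**2 = 81)
R(8, 4)*(-5 + p) = (-6*4*8)*(-5 + 81) = -192*76 = -14592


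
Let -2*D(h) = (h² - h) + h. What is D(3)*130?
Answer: -585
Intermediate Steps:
D(h) = -h²/2 (D(h) = -((h² - h) + h)/2 = -h²/2)
D(3)*130 = -½*3²*130 = -½*9*130 = -9/2*130 = -585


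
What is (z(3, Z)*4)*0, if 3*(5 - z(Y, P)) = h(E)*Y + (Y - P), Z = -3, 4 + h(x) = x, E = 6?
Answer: 0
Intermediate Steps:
h(x) = -4 + x
z(Y, P) = 5 - Y + P/3 (z(Y, P) = 5 - ((-4 + 6)*Y + (Y - P))/3 = 5 - (2*Y + (Y - P))/3 = 5 - (-P + 3*Y)/3 = 5 + (-Y + P/3) = 5 - Y + P/3)
(z(3, Z)*4)*0 = ((5 - 1*3 + (⅓)*(-3))*4)*0 = ((5 - 3 - 1)*4)*0 = (1*4)*0 = 4*0 = 0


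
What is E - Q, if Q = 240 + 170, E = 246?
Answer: -164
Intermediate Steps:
Q = 410
E - Q = 246 - 1*410 = 246 - 410 = -164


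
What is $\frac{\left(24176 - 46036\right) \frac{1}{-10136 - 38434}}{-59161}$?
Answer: $- \frac{2186}{287344977} \approx -7.6076 \cdot 10^{-6}$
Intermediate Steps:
$\frac{\left(24176 - 46036\right) \frac{1}{-10136 - 38434}}{-59161} = - \frac{21860}{-48570} \left(- \frac{1}{59161}\right) = \left(-21860\right) \left(- \frac{1}{48570}\right) \left(- \frac{1}{59161}\right) = \frac{2186}{4857} \left(- \frac{1}{59161}\right) = - \frac{2186}{287344977}$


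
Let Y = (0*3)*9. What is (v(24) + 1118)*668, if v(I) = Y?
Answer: 746824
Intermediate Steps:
Y = 0 (Y = 0*9 = 0)
v(I) = 0
(v(24) + 1118)*668 = (0 + 1118)*668 = 1118*668 = 746824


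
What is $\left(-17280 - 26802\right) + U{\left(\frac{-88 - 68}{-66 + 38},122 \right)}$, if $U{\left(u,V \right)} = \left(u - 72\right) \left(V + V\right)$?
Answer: $- \frac{422034}{7} \approx -60291.0$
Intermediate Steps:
$U{\left(u,V \right)} = 2 V \left(-72 + u\right)$ ($U{\left(u,V \right)} = \left(-72 + u\right) 2 V = 2 V \left(-72 + u\right)$)
$\left(-17280 - 26802\right) + U{\left(\frac{-88 - 68}{-66 + 38},122 \right)} = \left(-17280 - 26802\right) + 2 \cdot 122 \left(-72 + \frac{-88 - 68}{-66 + 38}\right) = -44082 + 2 \cdot 122 \left(-72 - \frac{156}{-28}\right) = -44082 + 2 \cdot 122 \left(-72 - - \frac{39}{7}\right) = -44082 + 2 \cdot 122 \left(-72 + \frac{39}{7}\right) = -44082 + 2 \cdot 122 \left(- \frac{465}{7}\right) = -44082 - \frac{113460}{7} = - \frac{422034}{7}$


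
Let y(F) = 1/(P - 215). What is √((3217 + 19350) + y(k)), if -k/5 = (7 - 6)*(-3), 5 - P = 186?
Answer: √98301841/66 ≈ 150.22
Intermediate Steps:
P = -181 (P = 5 - 1*186 = 5 - 186 = -181)
k = 15 (k = -5*(7 - 6)*(-3) = -5*(-3) = 15)
y(F) = -1/396 (y(F) = 1/(-181 - 215) = 1/(-396) = -1/396)
√((3217 + 19350) + y(k)) = √((3217 + 19350) - 1/396) = √(22567 - 1/396) = √(8936531/396) = √98301841/66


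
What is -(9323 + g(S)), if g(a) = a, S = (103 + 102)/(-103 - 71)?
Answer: -1621997/174 ≈ -9321.8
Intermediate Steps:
S = -205/174 (S = 205/(-174) = 205*(-1/174) = -205/174 ≈ -1.1782)
-(9323 + g(S)) = -(9323 - 205/174) = -1*1621997/174 = -1621997/174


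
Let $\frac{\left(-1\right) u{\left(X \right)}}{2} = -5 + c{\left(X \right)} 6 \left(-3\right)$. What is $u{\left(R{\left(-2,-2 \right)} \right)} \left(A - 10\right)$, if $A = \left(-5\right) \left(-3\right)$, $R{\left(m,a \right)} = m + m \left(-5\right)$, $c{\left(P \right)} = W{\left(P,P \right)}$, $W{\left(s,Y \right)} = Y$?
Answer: $1490$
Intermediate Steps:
$c{\left(P \right)} = P$
$R{\left(m,a \right)} = - 4 m$ ($R{\left(m,a \right)} = m - 5 m = - 4 m$)
$u{\left(X \right)} = 10 + 36 X$ ($u{\left(X \right)} = - 2 \left(-5 + X 6 \left(-3\right)\right) = - 2 \left(-5 + X \left(-18\right)\right) = - 2 \left(-5 - 18 X\right) = 10 + 36 X$)
$A = 15$
$u{\left(R{\left(-2,-2 \right)} \right)} \left(A - 10\right) = \left(10 + 36 \left(\left(-4\right) \left(-2\right)\right)\right) \left(15 - 10\right) = \left(10 + 36 \cdot 8\right) 5 = \left(10 + 288\right) 5 = 298 \cdot 5 = 1490$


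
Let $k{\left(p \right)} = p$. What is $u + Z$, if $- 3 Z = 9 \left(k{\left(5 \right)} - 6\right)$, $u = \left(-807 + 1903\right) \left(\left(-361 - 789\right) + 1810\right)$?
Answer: $723363$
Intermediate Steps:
$u = 723360$ ($u = 1096 \left(-1150 + 1810\right) = 1096 \cdot 660 = 723360$)
$Z = 3$ ($Z = - \frac{9 \left(5 - 6\right)}{3} = - \frac{9 \left(-1\right)}{3} = \left(- \frac{1}{3}\right) \left(-9\right) = 3$)
$u + Z = 723360 + 3 = 723363$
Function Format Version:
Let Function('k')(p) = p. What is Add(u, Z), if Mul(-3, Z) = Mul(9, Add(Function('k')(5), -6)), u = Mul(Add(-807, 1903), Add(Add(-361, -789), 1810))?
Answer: 723363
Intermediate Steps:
u = 723360 (u = Mul(1096, Add(-1150, 1810)) = Mul(1096, 660) = 723360)
Z = 3 (Z = Mul(Rational(-1, 3), Mul(9, Add(5, -6))) = Mul(Rational(-1, 3), Mul(9, -1)) = Mul(Rational(-1, 3), -9) = 3)
Add(u, Z) = Add(723360, 3) = 723363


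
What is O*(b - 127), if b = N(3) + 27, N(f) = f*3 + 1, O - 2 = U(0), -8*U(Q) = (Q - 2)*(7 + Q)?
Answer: -675/2 ≈ -337.50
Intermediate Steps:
U(Q) = -(-2 + Q)*(7 + Q)/8 (U(Q) = -(Q - 2)*(7 + Q)/8 = -(-2 + Q)*(7 + Q)/8)
O = 15/4 (O = 2 + (7/4 - 5/8*0 - 1/8*0**2) = 2 + (7/4 + 0 - 1/8*0) = 2 + (7/4 + 0 + 0) = 2 + 7/4 = 15/4 ≈ 3.7500)
N(f) = 1 + 3*f (N(f) = 3*f + 1 = 1 + 3*f)
b = 37 (b = (1 + 3*3) + 27 = (1 + 9) + 27 = 10 + 27 = 37)
O*(b - 127) = 15*(37 - 127)/4 = (15/4)*(-90) = -675/2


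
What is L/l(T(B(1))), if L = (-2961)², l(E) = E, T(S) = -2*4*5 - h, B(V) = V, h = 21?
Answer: -8767521/61 ≈ -1.4373e+5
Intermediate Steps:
T(S) = -61 (T(S) = -2*4*5 - 1*21 = -8*5 - 21 = -40 - 21 = -61)
L = 8767521
L/l(T(B(1))) = 8767521/(-61) = 8767521*(-1/61) = -8767521/61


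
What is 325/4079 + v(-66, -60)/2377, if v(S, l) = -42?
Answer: 601207/9695783 ≈ 0.062007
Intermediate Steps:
325/4079 + v(-66, -60)/2377 = 325/4079 - 42/2377 = 601207/9695783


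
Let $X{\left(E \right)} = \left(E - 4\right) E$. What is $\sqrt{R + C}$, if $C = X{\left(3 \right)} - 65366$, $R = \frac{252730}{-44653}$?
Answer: $\frac{39 i \sqrt{85700136291}}{44653} \approx 255.68 i$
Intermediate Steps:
$X{\left(E \right)} = E \left(-4 + E\right)$ ($X{\left(E \right)} = \left(-4 + E\right) E = E \left(-4 + E\right)$)
$R = - \frac{252730}{44653}$ ($R = 252730 \left(- \frac{1}{44653}\right) = - \frac{252730}{44653} \approx -5.6599$)
$C = -65369$ ($C = 3 \left(-4 + 3\right) - 65366 = 3 \left(-1\right) - 65366 = -3 - 65366 = -65369$)
$\sqrt{R + C} = \sqrt{- \frac{252730}{44653} - 65369} = \sqrt{- \frac{2919174687}{44653}} = \frac{39 i \sqrt{85700136291}}{44653}$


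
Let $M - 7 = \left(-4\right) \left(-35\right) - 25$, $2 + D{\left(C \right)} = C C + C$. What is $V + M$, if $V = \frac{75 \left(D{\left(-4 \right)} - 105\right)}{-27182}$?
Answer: $\frac{3323329}{27182} \approx 122.26$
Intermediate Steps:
$D{\left(C \right)} = -2 + C + C^{2}$ ($D{\left(C \right)} = -2 + \left(C C + C\right) = -2 + \left(C^{2} + C\right) = -2 + \left(C + C^{2}\right) = -2 + C + C^{2}$)
$M = 122$ ($M = 7 - -115 = 7 + \left(140 - 25\right) = 7 + 115 = 122$)
$V = \frac{7125}{27182}$ ($V = \frac{75 \left(\left(-2 - 4 + \left(-4\right)^{2}\right) - 105\right)}{-27182} = 75 \left(\left(-2 - 4 + 16\right) - 105\right) \left(- \frac{1}{27182}\right) = 75 \left(10 - 105\right) \left(- \frac{1}{27182}\right) = 75 \left(-95\right) \left(- \frac{1}{27182}\right) = \left(-7125\right) \left(- \frac{1}{27182}\right) = \frac{7125}{27182} \approx 0.26212$)
$V + M = \frac{7125}{27182} + 122 = \frac{3323329}{27182}$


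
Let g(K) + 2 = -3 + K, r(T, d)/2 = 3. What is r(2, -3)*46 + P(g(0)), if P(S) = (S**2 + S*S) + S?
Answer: 321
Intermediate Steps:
r(T, d) = 6 (r(T, d) = 2*3 = 6)
g(K) = -5 + K (g(K) = -2 + (-3 + K) = -5 + K)
P(S) = S + 2*S**2 (P(S) = (S**2 + S**2) + S = 2*S**2 + S = S + 2*S**2)
r(2, -3)*46 + P(g(0)) = 6*46 + (-5 + 0)*(1 + 2*(-5 + 0)) = 276 - 5*(1 + 2*(-5)) = 276 - 5*(1 - 10) = 276 - 5*(-9) = 276 + 45 = 321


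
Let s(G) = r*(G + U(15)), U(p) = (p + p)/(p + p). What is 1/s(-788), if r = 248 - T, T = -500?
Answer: -1/588676 ≈ -1.6987e-6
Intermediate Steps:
U(p) = 1 (U(p) = (2*p)/((2*p)) = (2*p)*(1/(2*p)) = 1)
r = 748 (r = 248 - 1*(-500) = 248 + 500 = 748)
s(G) = 748 + 748*G (s(G) = 748*(G + 1) = 748*(1 + G) = 748 + 748*G)
1/s(-788) = 1/(748 + 748*(-788)) = 1/(748 - 589424) = 1/(-588676) = -1/588676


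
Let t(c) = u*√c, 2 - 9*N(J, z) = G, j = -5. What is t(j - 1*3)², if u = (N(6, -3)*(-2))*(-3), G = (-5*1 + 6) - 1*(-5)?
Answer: -512/9 ≈ -56.889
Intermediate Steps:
G = 6 (G = (-5 + 6) + 5 = 1 + 5 = 6)
N(J, z) = -4/9 (N(J, z) = 2/9 - ⅑*6 = 2/9 - ⅔ = -4/9)
u = -8/3 (u = -4/9*(-2)*(-3) = (8/9)*(-3) = -8/3 ≈ -2.6667)
t(c) = -8*√c/3
t(j - 1*3)² = (-8*√(-5 - 1*3)/3)² = (-8*√(-5 - 3)/3)² = (-16*I*√2/3)² = -512/9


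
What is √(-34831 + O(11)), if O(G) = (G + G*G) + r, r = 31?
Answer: 18*I*√107 ≈ 186.19*I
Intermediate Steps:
O(G) = 31 + G + G² (O(G) = (G + G*G) + 31 = (G + G²) + 31 = 31 + G + G²)
√(-34831 + O(11)) = √(-34831 + (31 + 11 + 11²)) = √(-34831 + (31 + 11 + 121)) = √(-34831 + 163) = √(-34668) = 18*I*√107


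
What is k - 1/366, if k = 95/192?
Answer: 1921/3904 ≈ 0.49206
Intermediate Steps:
k = 95/192 (k = 95*(1/192) = 95/192 ≈ 0.49479)
k - 1/366 = 95/192 - 1/366 = 1921/3904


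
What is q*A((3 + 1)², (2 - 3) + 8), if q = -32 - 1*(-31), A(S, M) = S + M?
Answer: -23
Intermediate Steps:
A(S, M) = M + S
q = -1 (q = -32 + 31 = -1)
q*A((3 + 1)², (2 - 3) + 8) = -(((2 - 3) + 8) + (3 + 1)²) = -((-1 + 8) + 4²) = -(7 + 16) = -1*23 = -23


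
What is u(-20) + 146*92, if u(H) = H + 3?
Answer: 13415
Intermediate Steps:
u(H) = 3 + H
u(-20) + 146*92 = (3 - 20) + 146*92 = -17 + 13432 = 13415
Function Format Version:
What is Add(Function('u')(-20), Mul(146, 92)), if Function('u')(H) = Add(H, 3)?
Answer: 13415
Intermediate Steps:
Function('u')(H) = Add(3, H)
Add(Function('u')(-20), Mul(146, 92)) = Add(Add(3, -20), Mul(146, 92)) = Add(-17, 13432) = 13415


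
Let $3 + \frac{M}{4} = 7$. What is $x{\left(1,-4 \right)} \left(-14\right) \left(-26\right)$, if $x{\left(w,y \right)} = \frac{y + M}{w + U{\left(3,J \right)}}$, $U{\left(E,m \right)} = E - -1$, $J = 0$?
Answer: $\frac{4368}{5} \approx 873.6$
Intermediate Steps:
$M = 16$ ($M = -12 + 4 \cdot 7 = -12 + 28 = 16$)
$U{\left(E,m \right)} = 1 + E$ ($U{\left(E,m \right)} = E + 1 = 1 + E$)
$x{\left(w,y \right)} = \frac{16 + y}{4 + w}$ ($x{\left(w,y \right)} = \frac{y + 16}{w + \left(1 + 3\right)} = \frac{16 + y}{w + 4} = \frac{16 + y}{4 + w}$)
$x{\left(1,-4 \right)} \left(-14\right) \left(-26\right) = \frac{16 - 4}{4 + 1} \left(-14\right) \left(-26\right) = \frac{1}{5} \cdot 12 \left(-14\right) \left(-26\right) = \frac{12}{5} \left(-14\right) \left(-26\right) = \left(- \frac{168}{5}\right) \left(-26\right) = \frac{4368}{5}$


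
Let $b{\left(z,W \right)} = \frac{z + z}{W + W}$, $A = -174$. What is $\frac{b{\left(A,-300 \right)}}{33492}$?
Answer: $\frac{29}{1674600} \approx 1.7318 \cdot 10^{-5}$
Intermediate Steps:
$b{\left(z,W \right)} = \frac{z}{W}$ ($b{\left(z,W \right)} = \frac{2 z}{2 W} = 2 z \frac{1}{2 W} = \frac{z}{W}$)
$\frac{b{\left(A,-300 \right)}}{33492} = \frac{\left(-174\right) \frac{1}{-300}}{33492} = \left(-174\right) \left(- \frac{1}{300}\right) \frac{1}{33492} = \frac{29}{50} \cdot \frac{1}{33492} = \frac{29}{1674600}$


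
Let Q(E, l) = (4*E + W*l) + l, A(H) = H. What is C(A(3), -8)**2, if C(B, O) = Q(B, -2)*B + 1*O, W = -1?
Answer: 784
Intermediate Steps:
Q(E, l) = 4*E (Q(E, l) = (4*E - l) + l = (-l + 4*E) + l = 4*E)
C(B, O) = O + 4*B**2 (C(B, O) = (4*B)*B + 1*O = 4*B**2 + O = O + 4*B**2)
C(A(3), -8)**2 = (-8 + 4*3**2)**2 = (-8 + 4*9)**2 = (-8 + 36)**2 = 28**2 = 784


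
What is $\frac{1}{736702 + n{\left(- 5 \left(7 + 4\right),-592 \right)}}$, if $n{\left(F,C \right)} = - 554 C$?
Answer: $\frac{1}{1064670} \approx 9.3926 \cdot 10^{-7}$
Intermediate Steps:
$\frac{1}{736702 + n{\left(- 5 \left(7 + 4\right),-592 \right)}} = \frac{1}{736702 - -327968} = \frac{1}{736702 + 327968} = \frac{1}{1064670}$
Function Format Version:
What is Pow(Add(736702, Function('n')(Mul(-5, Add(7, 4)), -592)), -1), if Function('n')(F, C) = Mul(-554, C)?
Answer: Rational(1, 1064670) ≈ 9.3926e-7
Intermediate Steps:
Pow(Add(736702, Function('n')(Mul(-5, Add(7, 4)), -592)), -1) = Pow(Add(736702, Mul(-554, -592)), -1) = Pow(Add(736702, 327968), -1) = Pow(1064670, -1) = Rational(1, 1064670)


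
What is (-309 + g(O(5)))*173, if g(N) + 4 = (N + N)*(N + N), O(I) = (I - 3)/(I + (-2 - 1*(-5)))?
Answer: -216423/4 ≈ -54106.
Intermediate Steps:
O(I) = (-3 + I)/(3 + I) (O(I) = (-3 + I)/(I + (-2 + 5)) = (-3 + I)/(I + 3) = (-3 + I)/(3 + I))
g(N) = -4 + 4*N² (g(N) = -4 + (N + N)*(N + N) = -4 + (2*N)*(2*N) = -4 + 4*N²)
(-309 + g(O(5)))*173 = (-309 + (-4 + 4*((-3 + 5)/(3 + 5))²))*173 = (-309 + (-4 + 4*(2/8)²))*173 = (-309 + (-4 + 4*((⅛)*2)²))*173 = (-309 + (-4 + 4*(¼)²))*173 = (-309 + (-4 + 4*(1/16)))*173 = (-309 + (-4 + ¼))*173 = (-309 - 15/4)*173 = -1251/4*173 = -216423/4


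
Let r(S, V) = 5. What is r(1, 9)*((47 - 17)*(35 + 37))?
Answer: 10800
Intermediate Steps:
r(1, 9)*((47 - 17)*(35 + 37)) = 5*((47 - 17)*(35 + 37)) = 5*(30*72) = 5*2160 = 10800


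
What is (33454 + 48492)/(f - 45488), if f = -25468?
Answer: -40973/35478 ≈ -1.1549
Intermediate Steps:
(33454 + 48492)/(f - 45488) = (33454 + 48492)/(-25468 - 45488) = 81946/(-70956) = 81946*(-1/70956) = -40973/35478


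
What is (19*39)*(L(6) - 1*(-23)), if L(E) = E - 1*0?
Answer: 21489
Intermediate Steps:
L(E) = E (L(E) = E + 0 = E)
(19*39)*(L(6) - 1*(-23)) = (19*39)*(6 - 1*(-23)) = 741*(6 + 23) = 741*29 = 21489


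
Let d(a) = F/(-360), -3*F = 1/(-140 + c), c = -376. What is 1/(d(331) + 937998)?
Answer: 557280/522727525439 ≈ 1.0661e-6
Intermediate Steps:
F = 1/1548 (F = -1/(3*(-140 - 376)) = -⅓/(-516) = -⅓*(-1/516) = 1/1548 ≈ 0.00064600)
d(a) = -1/557280 (d(a) = (1/1548)/(-360) = (1/1548)*(-1/360) = -1/557280)
1/(d(331) + 937998) = 1/(-1/557280 + 937998) = 1/(522727525439/557280) = 557280/522727525439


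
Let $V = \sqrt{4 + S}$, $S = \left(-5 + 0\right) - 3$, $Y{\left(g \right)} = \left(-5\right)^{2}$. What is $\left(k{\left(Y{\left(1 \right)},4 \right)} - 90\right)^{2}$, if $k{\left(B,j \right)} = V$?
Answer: $8096 - 360 i \approx 8096.0 - 360.0 i$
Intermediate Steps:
$Y{\left(g \right)} = 25$
$S = -8$ ($S = -5 - 3 = -8$)
$V = 2 i$ ($V = \sqrt{4 - 8} = \sqrt{-4} = 2 i \approx 2.0 i$)
$k{\left(B,j \right)} = 2 i$
$\left(k{\left(Y{\left(1 \right)},4 \right)} - 90\right)^{2} = \left(2 i - 90\right)^{2} = \left(-90 + 2 i\right)^{2}$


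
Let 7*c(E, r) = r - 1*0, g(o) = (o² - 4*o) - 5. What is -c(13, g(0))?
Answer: 5/7 ≈ 0.71429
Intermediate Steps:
g(o) = -5 + o² - 4*o
c(E, r) = r/7 (c(E, r) = (r - 1*0)/7 = (r + 0)/7 = r/7)
-c(13, g(0)) = -(-5 + 0² - 4*0)/7 = -(-5 + 0 + 0)/7 = -(-5)/7 = -1*(-5/7) = 5/7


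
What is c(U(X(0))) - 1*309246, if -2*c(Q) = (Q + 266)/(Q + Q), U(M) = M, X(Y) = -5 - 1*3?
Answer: -4947807/16 ≈ -3.0924e+5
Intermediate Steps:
X(Y) = -8 (X(Y) = -5 - 3 = -8)
c(Q) = -(266 + Q)/(4*Q) (c(Q) = -(Q + 266)/(2*(Q + Q)) = -(266 + Q)/(2*(2*Q)) = -(266 + Q)*1/(2*Q)/2 = -(266 + Q)/(4*Q))
c(U(X(0))) - 1*309246 = (¼)*(-266 - 1*(-8))/(-8) - 1*309246 = (¼)*(-⅛)*(-266 + 8) - 309246 = (¼)*(-⅛)*(-258) - 309246 = 129/16 - 309246 = -4947807/16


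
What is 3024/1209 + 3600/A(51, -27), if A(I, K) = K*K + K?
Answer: 9224/1209 ≈ 7.6294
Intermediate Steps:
A(I, K) = K + K² (A(I, K) = K² + K = K + K²)
3024/1209 + 3600/A(51, -27) = 3024/1209 + 3600/((-27*(1 - 27))) = 3024*(1/1209) + 3600/((-27*(-26))) = 1008/403 + 3600/702 = 1008/403 + 3600*(1/702) = 1008/403 + 200/39 = 9224/1209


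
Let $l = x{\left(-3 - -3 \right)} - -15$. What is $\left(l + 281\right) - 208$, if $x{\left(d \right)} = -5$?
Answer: $83$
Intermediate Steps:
$l = 10$ ($l = -5 - -15 = -5 + 15 = 10$)
$\left(l + 281\right) - 208 = \left(10 + 281\right) - 208 = 291 - 208 = 83$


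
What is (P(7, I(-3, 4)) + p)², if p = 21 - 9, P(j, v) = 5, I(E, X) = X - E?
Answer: 289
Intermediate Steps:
p = 12
(P(7, I(-3, 4)) + p)² = (5 + 12)² = 17² = 289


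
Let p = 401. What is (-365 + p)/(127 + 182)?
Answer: 12/103 ≈ 0.11650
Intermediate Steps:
(-365 + p)/(127 + 182) = (-365 + 401)/(127 + 182) = 36/309 = 36*(1/309) = 12/103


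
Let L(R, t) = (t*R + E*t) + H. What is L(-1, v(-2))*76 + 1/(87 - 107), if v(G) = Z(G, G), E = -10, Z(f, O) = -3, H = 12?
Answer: 68399/20 ≈ 3419.9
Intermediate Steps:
v(G) = -3
L(R, t) = 12 - 10*t + R*t (L(R, t) = (t*R - 10*t) + 12 = (R*t - 10*t) + 12 = (-10*t + R*t) + 12 = 12 - 10*t + R*t)
L(-1, v(-2))*76 + 1/(87 - 107) = (12 - 10*(-3) - 1*(-3))*76 + 1/(87 - 107) = (12 + 30 + 3)*76 + 1/(-20) = 45*76 - 1/20 = 3420 - 1/20 = 68399/20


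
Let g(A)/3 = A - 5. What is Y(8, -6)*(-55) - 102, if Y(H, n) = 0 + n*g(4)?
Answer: -1092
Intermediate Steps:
g(A) = -15 + 3*A (g(A) = 3*(A - 5) = 3*(-5 + A) = -15 + 3*A)
Y(H, n) = -3*n (Y(H, n) = 0 + n*(-15 + 3*4) = 0 + n*(-15 + 12) = 0 + n*(-3) = 0 - 3*n = -3*n)
Y(8, -6)*(-55) - 102 = -3*(-6)*(-55) - 102 = 18*(-55) - 102 = -990 - 102 = -1092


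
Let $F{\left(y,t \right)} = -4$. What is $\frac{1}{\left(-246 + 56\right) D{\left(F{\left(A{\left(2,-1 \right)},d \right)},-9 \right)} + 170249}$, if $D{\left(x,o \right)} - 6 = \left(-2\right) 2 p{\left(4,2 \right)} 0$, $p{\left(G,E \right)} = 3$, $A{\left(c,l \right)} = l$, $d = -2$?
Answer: $\frac{1}{169109} \approx 5.9133 \cdot 10^{-6}$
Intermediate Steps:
$D{\left(x,o \right)} = 6$ ($D{\left(x,o \right)} = 6 + \left(-2\right) 2 \cdot 3 \cdot 0 = 6 + \left(-4\right) 3 \cdot 0 = 6 - 0 = 6 + 0 = 6$)
$\frac{1}{\left(-246 + 56\right) D{\left(F{\left(A{\left(2,-1 \right)},d \right)},-9 \right)} + 170249} = \frac{1}{\left(-246 + 56\right) 6 + 170249} = \frac{1}{\left(-190\right) 6 + 170249} = \frac{1}{-1140 + 170249} = \frac{1}{169109}$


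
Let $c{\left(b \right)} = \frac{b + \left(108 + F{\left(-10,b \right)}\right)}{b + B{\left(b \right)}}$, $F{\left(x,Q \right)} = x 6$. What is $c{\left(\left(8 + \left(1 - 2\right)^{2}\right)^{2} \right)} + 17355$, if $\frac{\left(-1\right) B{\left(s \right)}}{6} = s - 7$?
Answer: $\frac{2099912}{121} \approx 17355.0$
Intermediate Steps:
$F{\left(x,Q \right)} = 6 x$
$B{\left(s \right)} = 42 - 6 s$ ($B{\left(s \right)} = - 6 \left(s - 7\right) = - 6 \left(-7 + s\right) = 42 - 6 s$)
$c{\left(b \right)} = \frac{48 + b}{42 - 5 b}$ ($c{\left(b \right)} = \frac{b + \left(108 + 6 \left(-10\right)\right)}{b - \left(-42 + 6 b\right)} = \frac{b + \left(108 - 60\right)}{42 - 5 b} = \frac{b + 48}{42 - 5 b} = \frac{48 + b}{42 - 5 b}$)
$c{\left(\left(8 + \left(1 - 2\right)^{2}\right)^{2} \right)} + 17355 = \frac{-48 - \left(8 + \left(1 - 2\right)^{2}\right)^{2}}{-42 + 5 \left(8 + \left(1 - 2\right)^{2}\right)^{2}} + 17355 = \frac{-48 - \left(8 + \left(-1\right)^{2}\right)^{2}}{-42 + 5 \left(8 + \left(-1\right)^{2}\right)^{2}} + 17355 = \frac{-48 - \left(8 + 1\right)^{2}}{-42 + 5 \left(8 + 1\right)^{2}} + 17355 = \frac{-48 - 9^{2}}{-42 + 5 \cdot 9^{2}} + 17355 = \frac{-48 - 81}{-42 + 5 \cdot 81} + 17355 = \frac{-48 - 81}{-42 + 405} + 17355 = \frac{1}{363} \left(-129\right) + 17355 = - \frac{43}{121} + 17355 = \frac{2099912}{121}$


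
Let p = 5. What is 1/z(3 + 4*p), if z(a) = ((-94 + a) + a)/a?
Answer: -23/48 ≈ -0.47917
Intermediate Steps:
z(a) = (-94 + 2*a)/a
1/z(3 + 4*p) = 1/(2 - 94/(3 + 4*5)) = 1/(2 - 94/(3 + 20)) = 1/(2 - 94/23) = 1/(-48/23) = -23/48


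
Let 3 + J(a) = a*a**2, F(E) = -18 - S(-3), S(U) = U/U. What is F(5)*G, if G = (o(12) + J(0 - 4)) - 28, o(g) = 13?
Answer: 1558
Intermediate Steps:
S(U) = 1
F(E) = -19 (F(E) = -18 - 1*1 = -18 - 1 = -19)
J(a) = -3 + a**3 (J(a) = -3 + a*a**2 = -3 + a**3)
G = -82 (G = (13 + (-3 + (0 - 4)**3)) - 28 = (13 + (-3 + (-4)**3)) - 28 = (13 + (-3 - 64)) - 28 = (13 - 67) - 28 = -54 - 28 = -82)
F(5)*G = -19*(-82) = 1558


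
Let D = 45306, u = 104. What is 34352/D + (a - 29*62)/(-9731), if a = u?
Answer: 205513838/220436343 ≈ 0.93230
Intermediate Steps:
a = 104
34352/D + (a - 29*62)/(-9731) = 34352/45306 + (104 - 29*62)/(-9731) = 34352*(1/45306) + (104 - 1798)*(-1/9731) = 17176/22653 - 1694*(-1/9731) = 17176/22653 + 1694/9731 = 205513838/220436343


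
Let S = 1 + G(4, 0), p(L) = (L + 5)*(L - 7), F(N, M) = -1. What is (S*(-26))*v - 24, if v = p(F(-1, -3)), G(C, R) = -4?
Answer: -2520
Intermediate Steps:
p(L) = (-7 + L)*(5 + L) (p(L) = (5 + L)*(-7 + L) = (-7 + L)*(5 + L))
v = -32 (v = -35 + (-1)**2 - 2*(-1) = -35 + 1 + 2 = -32)
S = -3 (S = 1 - 4 = -3)
(S*(-26))*v - 24 = -3*(-26)*(-32) - 24 = 78*(-32) - 24 = -2496 - 24 = -2520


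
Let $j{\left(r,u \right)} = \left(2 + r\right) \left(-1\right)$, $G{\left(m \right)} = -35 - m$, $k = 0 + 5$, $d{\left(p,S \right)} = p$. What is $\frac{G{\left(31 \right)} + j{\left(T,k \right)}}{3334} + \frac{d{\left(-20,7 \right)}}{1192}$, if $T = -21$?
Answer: $- \frac{7669}{248383} \approx -0.030876$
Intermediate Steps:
$k = 5$
$j{\left(r,u \right)} = -2 - r$
$\frac{G{\left(31 \right)} + j{\left(T,k \right)}}{3334} + \frac{d{\left(-20,7 \right)}}{1192} = \frac{\left(-35 - 31\right) - -19}{3334} - \frac{20}{1192} = \left(\left(-35 - 31\right) + \left(-2 + 21\right)\right) \frac{1}{3334} - \frac{5}{298} = \left(-66 + 19\right) \frac{1}{3334} - \frac{5}{298} = \left(-47\right) \frac{1}{3334} - \frac{5}{298} = - \frac{47}{3334} - \frac{5}{298} = - \frac{7669}{248383}$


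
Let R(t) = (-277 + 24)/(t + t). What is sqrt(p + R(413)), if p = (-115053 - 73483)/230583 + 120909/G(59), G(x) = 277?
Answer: sqrt(1211806679041725914238882)/52757851566 ≈ 20.866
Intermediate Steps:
R(t) = -253/(2*t) (R(t) = -253*1/(2*t) = -253/(2*t))
p = 27827335475/63871491 (p = (-115053 - 73483)/230583 + 120909/277 = -188536*1/230583 + 120909*(1/277) = -188536/230583 + 120909/277 = 27827335475/63871491 ≈ 435.68)
sqrt(p + R(413)) = sqrt(27827335475/63871491 - 253/2/413) = sqrt(27827335475/63871491 - 253/2*1/413) = sqrt(27827335475/63871491 - 253/826) = sqrt(22969219615127/52757851566) = sqrt(1211806679041725914238882)/52757851566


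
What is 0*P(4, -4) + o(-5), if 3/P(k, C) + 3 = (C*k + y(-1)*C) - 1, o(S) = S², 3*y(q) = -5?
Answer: 25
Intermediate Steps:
y(q) = -5/3 (y(q) = (⅓)*(-5) = -5/3)
P(k, C) = 3/(-4 - 5*C/3 + C*k) (P(k, C) = 3/(-3 + ((C*k - 5*C/3) - 1)) = 3/(-3 + ((-5*C/3 + C*k) - 1)) = 3/(-3 + (-1 - 5*C/3 + C*k)) = 3/(-4 - 5*C/3 + C*k))
0*P(4, -4) + o(-5) = 0*(9/(-12 - 5*(-4) + 3*(-4)*4)) + (-5)² = 0*(9/(-12 + 20 - 48)) + 25 = 0*(9/(-40)) + 25 = 0*(9*(-1/40)) + 25 = 0*(-9/40) + 25 = 0 + 25 = 25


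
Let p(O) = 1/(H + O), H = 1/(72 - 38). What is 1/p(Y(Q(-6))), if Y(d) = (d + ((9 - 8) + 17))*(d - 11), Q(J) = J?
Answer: -6935/34 ≈ -203.97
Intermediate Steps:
Y(d) = (-11 + d)*(18 + d) (Y(d) = (d + (1 + 17))*(-11 + d) = (d + 18)*(-11 + d) = (18 + d)*(-11 + d) = (-11 + d)*(18 + d))
H = 1/34 ≈ 0.029412
p(O) = 1/(1/34 + O)
1/p(Y(Q(-6))) = 1/(34/(1 + 34*(-198 + (-6)² + 7*(-6)))) = 1/(34/(1 + 34*(-198 + 36 - 42))) = 1/(34/(1 + 34*(-204))) = 1/(34/(1 - 6936)) = 1/(34/(-6935)) = 1/(34*(-1/6935)) = 1/(-34/6935) = -6935/34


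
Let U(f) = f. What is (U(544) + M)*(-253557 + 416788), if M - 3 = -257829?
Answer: -41996398142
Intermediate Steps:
M = -257826 (M = 3 - 257829 = -257826)
(U(544) + M)*(-253557 + 416788) = (544 - 257826)*(-253557 + 416788) = -257282*163231 = -41996398142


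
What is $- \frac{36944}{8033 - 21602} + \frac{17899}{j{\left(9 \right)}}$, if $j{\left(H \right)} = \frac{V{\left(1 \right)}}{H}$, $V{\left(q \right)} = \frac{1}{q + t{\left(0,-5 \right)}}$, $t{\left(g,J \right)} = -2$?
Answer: $- \frac{2185806835}{13569} \approx -1.6109 \cdot 10^{5}$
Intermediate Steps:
$V{\left(q \right)} = \frac{1}{-2 + q}$ ($V{\left(q \right)} = \frac{1}{q - 2} = \frac{1}{-2 + q}$)
$j{\left(H \right)} = - \frac{1}{H}$ ($j{\left(H \right)} = \frac{1}{\left(-2 + 1\right) H} = \frac{1}{\left(-1\right) H} = - \frac{1}{H}$)
$- \frac{36944}{8033 - 21602} + \frac{17899}{j{\left(9 \right)}} = - \frac{36944}{8033 - 21602} + \frac{17899}{\left(-1\right) \frac{1}{9}} = - \frac{36944}{-13569} + \frac{17899}{- \frac{1}{9}} = \left(-36944\right) \left(- \frac{1}{13569}\right) + 17899 \left(-9\right) = \frac{36944}{13569} - 161091 = - \frac{2185806835}{13569}$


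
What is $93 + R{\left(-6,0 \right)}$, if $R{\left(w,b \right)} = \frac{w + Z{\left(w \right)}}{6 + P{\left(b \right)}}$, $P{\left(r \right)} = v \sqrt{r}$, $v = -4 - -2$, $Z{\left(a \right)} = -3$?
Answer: $\frac{183}{2} \approx 91.5$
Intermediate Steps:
$v = -2$ ($v = -4 + 2 = -2$)
$P{\left(r \right)} = - 2 \sqrt{r}$
$R{\left(w,b \right)} = \frac{-3 + w}{6 - 2 \sqrt{b}}$ ($R{\left(w,b \right)} = \frac{w - 3}{6 - 2 \sqrt{b}} = \frac{-3 + w}{6 - 2 \sqrt{b}}$)
$93 + R{\left(-6,0 \right)} = 93 + \frac{3 - -6}{2 \left(-3 + \sqrt{0}\right)} = 93 + \frac{3 + 6}{2 \left(-3 + 0\right)} = 93 + \frac{1}{2} \frac{1}{-3} \cdot 9 = 93 + \frac{1}{2} \left(- \frac{1}{3}\right) 9 = 93 - \frac{3}{2} = \frac{183}{2}$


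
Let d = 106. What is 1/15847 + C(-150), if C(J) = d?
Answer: 1679783/15847 ≈ 106.00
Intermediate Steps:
C(J) = 106
1/15847 + C(-150) = 1/15847 + 106 = 1679783/15847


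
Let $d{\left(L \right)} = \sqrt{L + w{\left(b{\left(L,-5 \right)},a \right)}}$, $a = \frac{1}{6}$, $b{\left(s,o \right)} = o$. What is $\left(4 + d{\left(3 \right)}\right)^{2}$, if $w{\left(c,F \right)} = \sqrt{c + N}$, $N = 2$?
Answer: $\left(4 + \sqrt{3 + i \sqrt{3}}\right)^{2} \approx 33.382 + 5.5858 i$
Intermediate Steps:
$a = \frac{1}{6} \approx 0.16667$
$w{\left(c,F \right)} = \sqrt{2 + c}$ ($w{\left(c,F \right)} = \sqrt{c + 2} = \sqrt{2 + c}$)
$d{\left(L \right)} = \sqrt{L + i \sqrt{3}}$ ($d{\left(L \right)} = \sqrt{L + \sqrt{2 - 5}} = \sqrt{L + \sqrt{-3}} = \sqrt{L + i \sqrt{3}}$)
$\left(4 + d{\left(3 \right)}\right)^{2} = \left(4 + \sqrt{3 + i \sqrt{3}}\right)^{2}$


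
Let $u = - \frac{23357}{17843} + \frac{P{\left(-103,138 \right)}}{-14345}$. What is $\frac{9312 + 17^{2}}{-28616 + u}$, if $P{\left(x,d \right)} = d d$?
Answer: $- \frac{2457451173835}{7325164264617} \approx -0.33548$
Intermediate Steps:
$P{\left(x,d \right)} = d^{2}$
$u = - \frac{674858257}{255957835}$ ($u = - \frac{23357}{17843} + \frac{138^{2}}{-14345} = \left(-23357\right) \frac{1}{17843} + 19044 \left(- \frac{1}{14345}\right) = - \frac{23357}{17843} - \frac{19044}{14345} = - \frac{674858257}{255957835} \approx -2.6366$)
$\frac{9312 + 17^{2}}{-28616 + u} = \frac{9312 + 17^{2}}{-28616 - \frac{674858257}{255957835}} = \frac{9312 + 289}{- \frac{7325164264617}{255957835}} = 9601 \left(- \frac{255957835}{7325164264617}\right) = - \frac{2457451173835}{7325164264617}$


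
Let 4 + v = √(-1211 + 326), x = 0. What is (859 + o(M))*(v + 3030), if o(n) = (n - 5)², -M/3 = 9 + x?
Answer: 5697958 + 1883*I*√885 ≈ 5.698e+6 + 56017.0*I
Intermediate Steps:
v = -4 + I*√885 (v = -4 + √(-1211 + 326) = -4 + √(-885) = -4 + I*√885 ≈ -4.0 + 29.749*I)
M = -27 (M = -3*(9 + 0) = -3*9 = -27)
o(n) = (-5 + n)²
(859 + o(M))*(v + 3030) = (859 + (-5 - 27)²)*((-4 + I*√885) + 3030) = (859 + (-32)²)*(3026 + I*√885) = (859 + 1024)*(3026 + I*√885) = 1883*(3026 + I*√885) = 5697958 + 1883*I*√885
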